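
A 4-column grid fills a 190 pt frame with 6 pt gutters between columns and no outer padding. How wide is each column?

43 pt

4c + 3·6 = 190 → 4c = 172 → c = 43 pt.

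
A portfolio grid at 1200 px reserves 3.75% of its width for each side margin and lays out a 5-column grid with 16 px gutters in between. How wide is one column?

209.2 px

1200 × (1 − 2·3.75%) = 1200 × 92.5% = 1110 px for the columns.
1110 − 4·16 = 1046; ÷5 gives c = 209.2 px.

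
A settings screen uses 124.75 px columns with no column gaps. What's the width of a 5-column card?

With no column gaps, 5 columns span 5·124.75 = 623.75 px.

623.75 px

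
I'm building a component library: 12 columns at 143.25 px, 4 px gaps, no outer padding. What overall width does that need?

Total width: 12·143.25 + 11·4 = 1763 px.

1763 px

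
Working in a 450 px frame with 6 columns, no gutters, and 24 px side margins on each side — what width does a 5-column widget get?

335 px

Subtract both margins: 450 − 2·24 = 402 px.
With no gutters, each column is 402/6 = 67 px.
With no gutters, 5 columns span 5·67 = 335 px.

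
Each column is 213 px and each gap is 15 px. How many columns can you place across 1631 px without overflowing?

k columns need k·213 + (k−1)·15 = k·228 − 15.
k·228 − 15 ≤ 1631 → k ≤ 1646 / 228 ≈ 7.22, so k = 7.

7 columns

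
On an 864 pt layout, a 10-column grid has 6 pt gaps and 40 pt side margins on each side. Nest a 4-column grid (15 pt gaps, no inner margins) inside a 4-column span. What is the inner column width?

66.25 pt

Outer content = 864 − 2·40 = 784 pt.
Subtracting 9 gaps of 6 leaves 730 for 10 columns, so c = 73 pt.
4 columns plus 3 gaps: 292 + 18 = 310 pt.
Subtracting 3 gaps of 15 leaves 265 for 4 columns, so d = 66.25 pt.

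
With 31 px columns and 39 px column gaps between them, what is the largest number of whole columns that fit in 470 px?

7 columns

Each extra column adds 31 + 39 = 70 px.
(470 + 39) / 70 = 7.27, so 7 columns fit.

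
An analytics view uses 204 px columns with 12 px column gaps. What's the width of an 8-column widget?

1716 px

Span of 8: 8·204 + 7·12 = 1632 + 84 = 1716 px.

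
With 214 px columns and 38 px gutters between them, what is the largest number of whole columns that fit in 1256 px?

5 columns

k columns need k·214 + (k−1)·38 = k·252 − 38.
k·252 − 38 ≤ 1256 → k ≤ 1294 / 252 ≈ 5.13, so k = 5.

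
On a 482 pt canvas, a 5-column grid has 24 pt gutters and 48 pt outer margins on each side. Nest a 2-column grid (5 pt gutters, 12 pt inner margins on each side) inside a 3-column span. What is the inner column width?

96.5 pt

Take off 96 pt of margins, leaving 386 pt.
Subtracting 4 gutters of 24 leaves 290 for 5 columns, so c = 58 pt.
3 columns plus 2 gutters: 174 + 48 = 222 pt.
Inner content = 222 − 2·12 = 198 pt.
198 − 1·5 = 193; ÷2 gives d = 96.5 pt.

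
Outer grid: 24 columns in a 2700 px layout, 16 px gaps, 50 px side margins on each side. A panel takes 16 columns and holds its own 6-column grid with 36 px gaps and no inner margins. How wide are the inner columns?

258 px

Take off 100 px of margins, leaving 2600 px.
Subtracting 23 gaps of 16 leaves 2232 for 24 columns, so c = 93 px.
Span of 16: 16·93 + 15·16 = 1488 + 240 = 1728 px.
6 columns + 5 gaps: 6d + 5·36 = 1728.
6d = 1728 − 180 = 1548, so d = 258 px.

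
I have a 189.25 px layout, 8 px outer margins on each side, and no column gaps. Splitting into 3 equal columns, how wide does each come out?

57.75 px

Inside the margins: 189.25 − 16 = 173.25 px.
With no column gaps, each column is 173.25/3 = 57.75 px.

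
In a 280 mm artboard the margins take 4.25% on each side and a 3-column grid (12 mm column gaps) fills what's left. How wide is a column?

77.4 mm

280 × (1 − 2·4.25%) = 280 × 91.5% = 256.2 mm for the columns.
3c + 2·12 = 256.2 → 3c = 232.2 → c = 77.4 mm.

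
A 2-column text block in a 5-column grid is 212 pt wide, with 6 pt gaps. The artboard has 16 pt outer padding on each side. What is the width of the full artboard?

571 pt

Subtracting 1 gap of 6 leaves 206 for 2 columns, so c = 103 pt.
Adding margins, columns and gutters: 32 + 515 + 24 = 571 pt.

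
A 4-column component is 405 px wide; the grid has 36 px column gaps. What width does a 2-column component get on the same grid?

4c + 3·36 = 405 → 4c = 297 → c = 74.25 px.
2-column span = 2·74.25 + 1·36 = 184.5 px.

184.5 px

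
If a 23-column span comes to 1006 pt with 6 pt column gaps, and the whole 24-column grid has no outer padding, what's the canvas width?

1050 pt

Subtracting 22 column gaps of 6 leaves 874 for 23 columns, so c = 38 pt.
Canvas = 24·38 + 23·6 = 912 + 138 = 1050 pt.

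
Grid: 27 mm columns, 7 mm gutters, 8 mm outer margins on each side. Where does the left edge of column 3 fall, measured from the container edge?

76 mm

Column 3 starts at margin + 2·(column + gutter) = 8 + 2·34 = 76 mm.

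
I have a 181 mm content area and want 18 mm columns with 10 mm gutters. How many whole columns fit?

Each extra column adds 18 + 10 = 28 mm.
(181 + 10) / 28 = 6.82, so 6 columns fit.

6 columns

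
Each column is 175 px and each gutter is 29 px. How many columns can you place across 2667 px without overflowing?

k columns need k·175 + (k−1)·29 = k·204 − 29.
k·204 − 29 ≤ 2667 → k ≤ 2696 / 204 ≈ 13.22, so k = 13.

13 columns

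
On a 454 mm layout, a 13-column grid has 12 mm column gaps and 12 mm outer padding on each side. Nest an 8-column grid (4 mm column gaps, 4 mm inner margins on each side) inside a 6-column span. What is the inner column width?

19.5 mm

Take off 24 mm of margins, leaving 430 mm.
13 columns + 12 column gaps: 13c + 12·12 = 430.
13c = 430 − 144 = 286, so c = 22 mm.
6 columns plus 5 column gaps: 132 + 60 = 192 mm.
Inner content = 192 − 2·4 = 184 mm.
8 columns + 7 column gaps: 8d + 7·4 = 184.
8d = 184 − 28 = 156, so d = 19.5 mm.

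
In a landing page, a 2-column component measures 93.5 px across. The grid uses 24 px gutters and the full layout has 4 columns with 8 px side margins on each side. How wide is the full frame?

2c + 1·24 = 93.5 → 2c = 69.5 → c = 34.75 px.
Frame = 2·8 + 4·34.75 + 3·24 = 16 + 139 + 72 = 227 px.

227 px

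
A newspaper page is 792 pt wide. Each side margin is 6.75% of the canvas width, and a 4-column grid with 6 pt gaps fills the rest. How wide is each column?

Each margin = 6.75% of 792 = 53.46 pt; content = 792 − 2·53.46 = 685.08 pt.
4c + 3·6 = 685.08 → 4c = 667.08 → c = 166.77 pt.

166.77 pt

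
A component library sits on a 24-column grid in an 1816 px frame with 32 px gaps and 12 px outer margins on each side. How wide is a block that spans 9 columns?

652 px

Content width = 1816 − 2·12 = 1792 px.
24c + 23·32 = 1792 → 24c = 1056 → c = 44 px.
9-column span = 9·44 + 8·32 = 652 px.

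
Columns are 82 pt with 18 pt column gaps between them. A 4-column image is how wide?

Span of 4: 4·82 + 3·18 = 328 + 54 = 382 pt.

382 pt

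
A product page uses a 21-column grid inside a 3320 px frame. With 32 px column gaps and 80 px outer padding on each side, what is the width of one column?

Subtract both margins: 3320 − 2·80 = 3160 px.
21c + 20·32 = 3160 → 21c = 2520 → c = 120 px.

120 px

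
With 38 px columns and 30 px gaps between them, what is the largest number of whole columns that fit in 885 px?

k columns need k·38 + (k−1)·30 = k·68 − 30.
k·68 − 30 ≤ 885 → k ≤ 915 / 68 ≈ 13.46, so k = 13.

13 columns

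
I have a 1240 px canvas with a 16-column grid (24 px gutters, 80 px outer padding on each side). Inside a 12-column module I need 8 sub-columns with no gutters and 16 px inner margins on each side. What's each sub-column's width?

Take off 160 px of margins, leaving 1080 px.
Subtracting 15 gutters of 24 leaves 720 for 16 columns, so c = 45 px.
Span of 12: 12·45 + 11·24 = 540 + 264 = 804 px.
Inner content = 804 − 2·16 = 772 px.
8d = 772 → d = 96.5 px.

96.5 px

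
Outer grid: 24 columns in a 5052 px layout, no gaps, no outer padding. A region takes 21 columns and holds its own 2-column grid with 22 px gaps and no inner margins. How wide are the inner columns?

2199.25 px

With no gaps, each column is 5052/24 = 210.5 px.
21-column span = 21·210.5 = 4420.5 px.
Subtracting 1 gap of 22 leaves 4398.5 for 2 columns, so d = 2199.25 px.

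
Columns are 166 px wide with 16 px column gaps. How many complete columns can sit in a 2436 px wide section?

13 columns: 13·166 + 12·16 = 2350 px ≤ 2436.
14 columns: 2532 px > 2436. So 13.

13 columns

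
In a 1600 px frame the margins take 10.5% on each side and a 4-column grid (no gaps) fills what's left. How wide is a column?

Each margin = 10.5% of 1600 = 168 px; content = 1600 − 2·168 = 1264 px.
1264 / 4 = 316 px per column.

316 px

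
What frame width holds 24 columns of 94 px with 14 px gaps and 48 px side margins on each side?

2674 px

Adding margins, columns and gutters: 96 + 2256 + 322 = 2674 px.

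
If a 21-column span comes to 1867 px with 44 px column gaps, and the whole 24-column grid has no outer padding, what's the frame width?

21c + 20·44 = 1867 → 21c = 987 → c = 47 px.
Summing: 1128 + 1012 = 2140 px.

2140 px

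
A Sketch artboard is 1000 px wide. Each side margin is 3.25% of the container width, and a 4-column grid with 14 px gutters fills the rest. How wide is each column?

1000 × (1 − 2·3.25%) = 1000 × 93.5% = 935 px for the columns.
4c + 3·14 = 935 → 4c = 893 → c = 223.25 px.

223.25 px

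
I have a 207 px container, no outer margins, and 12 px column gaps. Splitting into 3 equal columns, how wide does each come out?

61 px

3c + 2·12 = 207 → 3c = 183 → c = 61 px.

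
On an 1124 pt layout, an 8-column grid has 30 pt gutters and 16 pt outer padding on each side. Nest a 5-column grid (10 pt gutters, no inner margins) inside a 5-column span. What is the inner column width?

Inside the margins: 1124 − 32 = 1092 pt.
1092 − 7·30 = 882; ÷8 gives c = 110.25 pt.
5 columns plus 4 gutters: 551.25 + 120 = 671.25 pt.
671.25 − 4·10 = 631.25; ÷5 gives d = 126.25 pt.

126.25 pt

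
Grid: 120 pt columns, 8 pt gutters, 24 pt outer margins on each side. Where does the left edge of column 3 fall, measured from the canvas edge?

Column 3 starts at margin + 2·(column + gutter) = 24 + 2·128 = 280 pt.

280 pt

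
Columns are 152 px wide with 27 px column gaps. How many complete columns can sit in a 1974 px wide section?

11 columns

Each extra column adds 152 + 27 = 179 px.
(1974 + 27) / 179 = 11.18, so 11 columns fit.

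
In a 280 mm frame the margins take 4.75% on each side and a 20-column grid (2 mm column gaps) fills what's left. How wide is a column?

Margins: 4.75% × 280 = 13.3 mm each, so content = 280 − 26.6 = 253.4 mm.
253.4 − 19·2 = 215.4; ÷20 gives c = 10.77 mm.

10.77 mm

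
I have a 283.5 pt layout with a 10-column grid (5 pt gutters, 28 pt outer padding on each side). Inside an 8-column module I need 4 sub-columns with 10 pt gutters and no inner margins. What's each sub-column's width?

Outer content = 283.5 − 2·28 = 227.5 pt.
10 columns + 9 gutters: 10c + 9·5 = 227.5.
10c = 227.5 − 45 = 182.5, so c = 18.25 pt.
8-column span = 8·18.25 + 7·5 = 181 pt.
181 − 3·10 = 151; ÷4 gives d = 37.75 pt.

37.75 pt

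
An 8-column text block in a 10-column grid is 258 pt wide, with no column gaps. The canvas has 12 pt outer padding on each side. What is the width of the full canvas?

346.5 pt

258 / 8 = 32.25 pt per column.
Total width: 2·12 + 10·32.25 = 346.5 pt.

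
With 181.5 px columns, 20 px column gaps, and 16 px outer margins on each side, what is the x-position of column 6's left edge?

Each column+gutter stride is 201.5 px; 5 of them past the 16 px margin is 16 + 1007.5 = 1023.5 px.

1023.5 px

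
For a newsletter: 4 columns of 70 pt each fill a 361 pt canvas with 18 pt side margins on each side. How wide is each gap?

Content width = 361 − 2·18 = 325 pt.
4 columns take 4·70 = 280 pt; remaining 45 splits into 3 gaps.
g = 45 / 3 = 15 pt.

15 pt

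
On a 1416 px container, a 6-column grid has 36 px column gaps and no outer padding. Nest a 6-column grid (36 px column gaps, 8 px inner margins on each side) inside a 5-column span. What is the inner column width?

163 px

1416 − 5·36 = 1236; ÷6 gives c = 206 px.
5 columns plus 4 column gaps: 1030 + 144 = 1174 px.
Inner content = 1174 − 2·8 = 1158 px.
6d + 5·36 = 1158 → 6d = 978 → d = 163 px.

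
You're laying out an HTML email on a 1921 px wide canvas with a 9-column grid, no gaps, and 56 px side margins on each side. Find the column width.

201 px

Content width = 1921 − 2·56 = 1809 px.
With no gaps, each column is 1809/9 = 201 px.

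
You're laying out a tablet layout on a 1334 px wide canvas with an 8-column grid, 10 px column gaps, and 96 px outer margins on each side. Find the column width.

Content width = 1334 − 2·96 = 1142 px.
1142 − 7·10 = 1072; ÷8 gives c = 134 px.

134 px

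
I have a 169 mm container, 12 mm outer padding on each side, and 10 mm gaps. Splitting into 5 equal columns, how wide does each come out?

21 mm

Take off 24 mm of margins, leaving 145 mm.
5 columns + 4 gaps: 5c + 4·10 = 145.
5c = 145 − 40 = 105, so c = 21 mm.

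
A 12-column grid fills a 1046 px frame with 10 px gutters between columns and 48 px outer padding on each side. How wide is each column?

Subtract both margins: 1046 − 2·48 = 950 px.
950 − 11·10 = 840; ÷12 gives c = 70 px.

70 px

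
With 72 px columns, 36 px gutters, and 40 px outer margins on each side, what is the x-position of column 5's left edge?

472 px

Column 5 starts at margin + 4·(column + gutter) = 40 + 4·108 = 472 px.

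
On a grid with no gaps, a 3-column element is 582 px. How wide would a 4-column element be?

3c = 582 → c = 194 px.
With no gaps, 4 columns span 4·194 = 776 px.

776 px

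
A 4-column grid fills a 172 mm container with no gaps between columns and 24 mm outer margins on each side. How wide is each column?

31 mm

Content width = 172 − 2·24 = 124 mm.
With no gaps, each column is 124/4 = 31 mm.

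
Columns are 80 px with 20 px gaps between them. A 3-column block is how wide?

280 px

Span of 3: 3·80 + 2·20 = 240 + 40 = 280 px.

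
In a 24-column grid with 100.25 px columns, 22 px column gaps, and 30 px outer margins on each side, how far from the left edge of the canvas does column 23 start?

2719.5 px

Before column 23: the margin + 22 columns + 22 column gaps.
Offset = 30 + 22·(100.25 + 22) = 30 + 2689.5 = 2719.5 px.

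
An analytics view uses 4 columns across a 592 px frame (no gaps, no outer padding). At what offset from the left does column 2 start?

148 px

592 / 4 = 148 px per column.
Each column+gutter stride is 148 px; with no margin, 1 of them is 148 px.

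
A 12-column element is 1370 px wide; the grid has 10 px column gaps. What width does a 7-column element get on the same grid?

795 px

12 columns + 11 column gaps: 12c + 11·10 = 1370.
12c = 1370 − 110 = 1260, so c = 105 px.
7-column span = 7·105 + 6·10 = 795 px.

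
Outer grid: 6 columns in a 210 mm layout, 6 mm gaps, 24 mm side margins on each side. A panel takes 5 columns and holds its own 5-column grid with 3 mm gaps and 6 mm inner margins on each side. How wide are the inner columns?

Subtract both margins: 210 − 2·24 = 162 mm.
6 columns + 5 gaps: 6c + 5·6 = 162.
6c = 162 − 30 = 132, so c = 22 mm.
5-column span = 5·22 + 4·6 = 134 mm.
Inner content = 134 − 2·6 = 122 mm.
5 columns + 4 gaps: 5d + 4·3 = 122.
5d = 122 − 12 = 110, so d = 22 mm.

22 mm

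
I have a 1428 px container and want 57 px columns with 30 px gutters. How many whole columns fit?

16 columns

16 columns: 16·57 + 15·30 = 1362 px ≤ 1428.
17 columns: 1449 px > 1428. So 16.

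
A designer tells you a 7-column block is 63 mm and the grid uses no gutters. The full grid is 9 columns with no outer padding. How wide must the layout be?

81 mm

With no gutters, each column is 63/7 = 9 mm.
Summing: 81 = 81 mm.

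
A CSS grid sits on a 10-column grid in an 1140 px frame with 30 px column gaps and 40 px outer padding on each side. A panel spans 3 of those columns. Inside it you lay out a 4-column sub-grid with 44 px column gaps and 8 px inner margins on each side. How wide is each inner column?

37.25 px

Take off 80 px of margins, leaving 1060 px.
1060 − 9·30 = 790; ÷10 gives c = 79 px.
3 columns plus 2 column gaps: 237 + 60 = 297 px.
Inner content = 297 − 2·8 = 281 px.
4 columns + 3 column gaps: 4d + 3·44 = 281.
4d = 281 − 132 = 149, so d = 37.25 px.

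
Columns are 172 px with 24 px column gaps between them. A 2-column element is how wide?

Span of 2: 2·172 + 1·24 = 344 + 24 = 368 px.

368 px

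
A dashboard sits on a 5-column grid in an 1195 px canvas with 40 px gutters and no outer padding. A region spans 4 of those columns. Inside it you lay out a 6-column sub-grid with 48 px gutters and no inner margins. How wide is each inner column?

118 px

Subtracting 4 gutters of 40 leaves 1035 for 5 columns, so c = 207 px.
Span of 4: 4·207 + 3·40 = 828 + 120 = 948 px.
6d + 5·48 = 948 → 6d = 708 → d = 118 px.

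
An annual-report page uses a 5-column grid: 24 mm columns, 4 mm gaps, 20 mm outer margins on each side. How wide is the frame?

176 mm

Total width: 2·20 + 5·24 + 4·4 = 176 mm.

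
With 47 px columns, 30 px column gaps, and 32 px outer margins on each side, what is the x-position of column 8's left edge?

Column 8 starts at margin + 7·(column + gutter) = 32 + 7·77 = 571 px.

571 px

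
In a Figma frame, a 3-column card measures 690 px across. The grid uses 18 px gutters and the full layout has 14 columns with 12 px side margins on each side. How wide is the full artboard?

3310 px

Subtracting 2 gutters of 18 leaves 654 for 3 columns, so c = 218 px.
Total width: 2·12 + 14·218 + 13·18 = 3310 px.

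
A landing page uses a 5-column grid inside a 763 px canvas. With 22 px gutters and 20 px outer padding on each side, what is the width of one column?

127 px

Subtract both margins: 763 − 2·20 = 723 px.
723 − 4·22 = 635; ÷5 gives c = 127 px.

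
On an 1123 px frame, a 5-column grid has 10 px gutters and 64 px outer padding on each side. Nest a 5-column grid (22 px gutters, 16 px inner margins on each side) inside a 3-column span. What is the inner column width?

Subtract both margins: 1123 − 2·64 = 995 px.
5 columns + 4 gutters: 5c + 4·10 = 995.
5c = 995 − 40 = 955, so c = 191 px.
Span of 3: 3·191 + 2·10 = 573 + 20 = 593 px.
Inner content = 593 − 2·16 = 561 px.
5d + 4·22 = 561 → 5d = 473 → d = 94.6 px.

94.6 px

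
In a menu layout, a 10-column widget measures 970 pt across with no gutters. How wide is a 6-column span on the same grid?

970 / 10 = 97 pt per column.
6-column span = 6·97 = 582 pt.

582 pt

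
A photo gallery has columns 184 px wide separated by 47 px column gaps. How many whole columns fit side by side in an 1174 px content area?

Each extra column adds 184 + 47 = 231 px.
(1174 + 47) / 231 = 5.29, so 5 columns fit.

5 columns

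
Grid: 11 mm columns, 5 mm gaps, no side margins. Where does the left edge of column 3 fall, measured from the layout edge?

32 mm

No margin, so column 3 starts at 2·(column + gutter) = 2·16 = 32 mm.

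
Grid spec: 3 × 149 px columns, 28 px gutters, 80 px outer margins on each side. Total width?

663 px

Total width: 2·80 + 3·149 + 2·28 = 663 px.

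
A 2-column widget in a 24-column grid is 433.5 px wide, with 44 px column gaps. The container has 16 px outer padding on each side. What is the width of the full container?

Subtracting 1 column gap of 44 leaves 389.5 for 2 columns, so c = 194.75 px.
Adding margins, columns and gutters: 32 + 4674 + 1012 = 5718 px.

5718 px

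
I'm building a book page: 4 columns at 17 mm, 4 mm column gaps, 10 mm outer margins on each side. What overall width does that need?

Total width: 2·10 + 4·17 + 3·4 = 100 mm.

100 mm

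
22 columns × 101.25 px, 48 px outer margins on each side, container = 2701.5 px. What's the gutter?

Take off 96 px of margins, leaving 2605.5 px.
22 columns take 22·101.25 = 2227.5 px; remaining 378 splits into 21 gutters.
g = 378 / 21 = 18 px.

18 px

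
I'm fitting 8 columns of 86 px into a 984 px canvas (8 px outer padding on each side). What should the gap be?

40 px

Subtract both margins: 984 − 2·8 = 968 px.
8 columns take 8·86 = 688 px; remaining 280 splits into 7 gaps.
g = 280 / 7 = 40 px.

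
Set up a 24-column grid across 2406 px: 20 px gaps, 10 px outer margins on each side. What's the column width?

80.25 px

Inside the margins: 2406 − 20 = 2386 px.
24c + 23·20 = 2386 → 24c = 1926 → c = 80.25 px.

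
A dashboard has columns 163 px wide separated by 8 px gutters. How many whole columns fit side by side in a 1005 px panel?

5 columns

Each extra column adds 163 + 8 = 171 px.
(1005 + 8) / 171 = 5.92, so 5 columns fit.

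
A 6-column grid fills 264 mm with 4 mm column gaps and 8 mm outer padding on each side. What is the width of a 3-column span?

122 mm

Inside the margins: 264 − 16 = 248 mm.
248 − 5·4 = 228; ÷6 gives c = 38 mm.
3 columns plus 2 column gaps: 114 + 8 = 122 mm.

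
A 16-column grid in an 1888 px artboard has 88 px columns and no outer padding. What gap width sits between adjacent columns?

32 px

16 columns take 16·88 = 1408 px; remaining 480 splits into 15 gaps.
g = 480 / 15 = 32 px.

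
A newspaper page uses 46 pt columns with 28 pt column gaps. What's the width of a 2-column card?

120 pt

2 columns plus 1 column gap: 92 + 28 = 120 pt.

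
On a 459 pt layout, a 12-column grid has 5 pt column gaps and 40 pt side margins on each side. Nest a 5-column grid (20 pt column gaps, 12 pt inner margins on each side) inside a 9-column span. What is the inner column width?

35.8 pt

Subtract both margins: 459 − 2·40 = 379 pt.
12c + 11·5 = 379 → 12c = 324 → c = 27 pt.
Span of 9: 9·27 + 8·5 = 243 + 40 = 283 pt.
Inner content = 283 − 2·12 = 259 pt.
Subtracting 4 column gaps of 20 leaves 179 for 5 columns, so d = 35.8 pt.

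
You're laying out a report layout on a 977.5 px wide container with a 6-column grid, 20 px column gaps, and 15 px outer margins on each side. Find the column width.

Take off 30 px of margins, leaving 947.5 px.
6c + 5·20 = 947.5 → 6c = 847.5 → c = 141.25 px.

141.25 px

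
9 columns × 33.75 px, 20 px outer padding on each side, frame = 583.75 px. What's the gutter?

Subtract both margins: 583.75 − 2·20 = 543.75 px.
9 columns take 9·33.75 = 303.75 px; remaining 240 splits into 8 gutters.
g = 240 / 8 = 30 px.

30 px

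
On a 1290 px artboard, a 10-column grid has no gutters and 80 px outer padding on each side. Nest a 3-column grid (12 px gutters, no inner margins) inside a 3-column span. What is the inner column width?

105 px

Inside the margins: 1290 − 160 = 1130 px.
10c = 1130 → c = 113 px.
3-column span = 3·113 = 339 px.
3d + 2·12 = 339 → 3d = 315 → d = 105 px.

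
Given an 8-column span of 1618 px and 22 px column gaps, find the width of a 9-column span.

1823 px

Subtracting 7 column gaps of 22 leaves 1464 for 8 columns, so c = 183 px.
9-column span = 9·183 + 8·22 = 1823 px.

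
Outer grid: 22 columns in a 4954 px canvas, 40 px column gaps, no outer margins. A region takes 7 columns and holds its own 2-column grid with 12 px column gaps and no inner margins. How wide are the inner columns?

768.5 px

4954 − 21·40 = 4114; ÷22 gives c = 187 px.
7 columns plus 6 column gaps: 1309 + 240 = 1549 px.
2 columns + 1 column gap: 2d + 1·12 = 1549.
2d = 1549 − 12 = 1537, so d = 768.5 px.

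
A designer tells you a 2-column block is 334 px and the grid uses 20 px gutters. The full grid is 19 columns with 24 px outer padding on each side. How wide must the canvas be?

3391 px

2c + 1·20 = 334 → 2c = 314 → c = 157 px.
Total width: 2·24 + 19·157 + 18·20 = 3391 px.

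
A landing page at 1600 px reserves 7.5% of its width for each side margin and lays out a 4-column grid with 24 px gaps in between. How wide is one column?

Each margin = 7.5% of 1600 = 120 px; content = 1600 − 2·120 = 1360 px.
Subtracting 3 gaps of 24 leaves 1288 for 4 columns, so c = 322 px.

322 px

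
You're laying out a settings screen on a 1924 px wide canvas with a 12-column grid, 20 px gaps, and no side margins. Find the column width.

12c + 11·20 = 1924 → 12c = 1704 → c = 142 px.

142 px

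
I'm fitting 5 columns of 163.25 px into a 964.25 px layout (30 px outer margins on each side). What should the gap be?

Inside the margins: 964.25 − 60 = 904.25 px.
Columns use 816.25 px, leaving 88 px across 4 gaps = 22 px each.

22 px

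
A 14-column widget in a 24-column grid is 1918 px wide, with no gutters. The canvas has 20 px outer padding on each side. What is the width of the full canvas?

With no gutters, each column is 1918/14 = 137 px.
Total width: 2·20 + 24·137 = 3328 px.

3328 px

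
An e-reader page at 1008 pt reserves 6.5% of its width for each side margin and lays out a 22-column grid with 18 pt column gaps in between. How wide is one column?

Each margin = 6.5% of 1008 = 65.52 pt; content = 1008 − 2·65.52 = 876.96 pt.
876.96 − 21·18 = 498.96; ÷22 gives c = 22.68 pt.

22.68 pt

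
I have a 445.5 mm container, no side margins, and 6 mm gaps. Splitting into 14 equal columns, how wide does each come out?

14c + 13·6 = 445.5 → 14c = 367.5 → c = 26.25 mm.

26.25 mm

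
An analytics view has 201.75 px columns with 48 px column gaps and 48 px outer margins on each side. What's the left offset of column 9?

Each column+gutter stride is 249.75 px; 8 of them past the 48 px margin is 48 + 1998 = 2046 px.

2046 px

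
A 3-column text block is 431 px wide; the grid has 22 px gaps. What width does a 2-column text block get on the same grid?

Subtracting 2 gaps of 22 leaves 387 for 3 columns, so c = 129 px.
2-column span = 2·129 + 1·22 = 280 px.

280 px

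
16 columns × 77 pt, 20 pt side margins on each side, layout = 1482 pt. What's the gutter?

Subtract both margins: 1482 − 2·20 = 1442 pt.
16·77 + 15g = 1442 → 15g = 210 → g = 14 pt.

14 pt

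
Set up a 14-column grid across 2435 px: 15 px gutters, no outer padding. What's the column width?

2435 − 13·15 = 2240; ÷14 gives c = 160 px.

160 px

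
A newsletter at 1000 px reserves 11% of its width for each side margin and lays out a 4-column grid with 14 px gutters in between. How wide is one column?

184.5 px

1000 × (1 − 2·11%) = 1000 × 78% = 780 px for the columns.
4c + 3·14 = 780 → 4c = 738 → c = 184.5 px.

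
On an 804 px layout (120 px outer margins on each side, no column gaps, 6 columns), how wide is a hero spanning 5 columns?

Inside the margins: 804 − 240 = 564 px.
With no column gaps, each column is 564/6 = 94 px.
5-column span = 5·94 = 470 px.

470 px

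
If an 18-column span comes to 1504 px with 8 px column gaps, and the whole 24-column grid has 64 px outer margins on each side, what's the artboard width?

2136 px

Subtracting 17 column gaps of 8 leaves 1368 for 18 columns, so c = 76 px.
Total width: 2·64 + 24·76 + 23·8 = 2136 px.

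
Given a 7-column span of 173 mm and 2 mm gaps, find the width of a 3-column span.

73 mm

Subtracting 6 gaps of 2 leaves 161 for 7 columns, so c = 23 mm.
3 columns plus 2 gaps: 69 + 4 = 73 mm.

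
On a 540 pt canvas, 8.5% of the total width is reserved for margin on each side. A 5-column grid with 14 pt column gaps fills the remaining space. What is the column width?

Each margin = 8.5% of 540 = 45.9 pt; content = 540 − 2·45.9 = 448.2 pt.
5c + 4·14 = 448.2 → 5c = 392.2 → c = 78.44 pt.

78.44 pt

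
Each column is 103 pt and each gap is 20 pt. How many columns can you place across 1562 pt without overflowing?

12 columns

12 columns: 12·103 + 11·20 = 1456 pt ≤ 1562.
13 columns: 1579 pt > 1562. So 12.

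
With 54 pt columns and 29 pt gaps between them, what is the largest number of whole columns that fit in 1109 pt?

Each extra column adds 54 + 29 = 83 pt.
(1109 + 29) / 83 = 13.71, so 13 columns fit.

13 columns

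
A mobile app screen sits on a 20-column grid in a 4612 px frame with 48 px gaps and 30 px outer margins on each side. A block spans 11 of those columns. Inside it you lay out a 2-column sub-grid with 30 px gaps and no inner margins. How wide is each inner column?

Outer content = 4612 − 2·30 = 4552 px.
20 columns + 19 gaps: 20c + 19·48 = 4552.
20c = 4552 − 912 = 3640, so c = 182 px.
11 columns plus 10 gaps: 2002 + 480 = 2482 px.
2482 − 1·30 = 2452; ÷2 gives d = 1226 px.

1226 px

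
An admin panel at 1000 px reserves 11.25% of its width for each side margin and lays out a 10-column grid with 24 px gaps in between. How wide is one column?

Each margin = 11.25% of 1000 = 112.5 px; content = 1000 − 2·112.5 = 775 px.
Subtracting 9 gaps of 24 leaves 559 for 10 columns, so c = 55.9 px.

55.9 px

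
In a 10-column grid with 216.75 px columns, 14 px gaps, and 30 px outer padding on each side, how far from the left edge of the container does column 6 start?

1183.75 px

Column 6 starts at margin + 5·(column + gutter) = 30 + 5·230.75 = 1183.75 px.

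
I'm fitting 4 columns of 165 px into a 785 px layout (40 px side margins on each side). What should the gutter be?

15 px

Take off 80 px of margins, leaving 705 px.
4 columns take 4·165 = 660 px; remaining 45 splits into 3 gutters.
g = 45 / 3 = 15 px.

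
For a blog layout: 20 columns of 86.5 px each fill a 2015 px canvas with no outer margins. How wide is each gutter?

15 px

20·86.5 + 19g = 2015 → 19g = 285 → g = 15 px.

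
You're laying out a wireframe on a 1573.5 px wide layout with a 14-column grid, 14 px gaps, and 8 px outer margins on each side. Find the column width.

98.25 px

Content width = 1573.5 − 2·8 = 1557.5 px.
1557.5 − 13·14 = 1375.5; ÷14 gives c = 98.25 px.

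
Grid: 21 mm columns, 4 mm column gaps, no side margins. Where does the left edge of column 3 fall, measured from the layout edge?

50 mm

Each column+gutter stride is 25 mm; with no margin, 2 of them is 50 mm.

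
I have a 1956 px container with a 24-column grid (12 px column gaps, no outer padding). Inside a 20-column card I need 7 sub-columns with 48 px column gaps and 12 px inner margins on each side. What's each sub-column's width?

Subtracting 23 column gaps of 12 leaves 1680 for 24 columns, so c = 70 px.
20-column span = 20·70 + 19·12 = 1628 px.
Inner content = 1628 − 2·12 = 1604 px.
1604 − 6·48 = 1316; ÷7 gives d = 188 px.

188 px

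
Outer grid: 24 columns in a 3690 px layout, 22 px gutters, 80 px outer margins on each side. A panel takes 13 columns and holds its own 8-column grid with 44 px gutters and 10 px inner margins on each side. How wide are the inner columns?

Take off 160 px of margins, leaving 3530 px.
24 columns + 23 gutters: 24c + 23·22 = 3530.
24c = 3530 − 506 = 3024, so c = 126 px.
13-column span = 13·126 + 12·22 = 1902 px.
Inner content = 1902 − 2·10 = 1882 px.
8d + 7·44 = 1882 → 8d = 1574 → d = 196.75 px.

196.75 px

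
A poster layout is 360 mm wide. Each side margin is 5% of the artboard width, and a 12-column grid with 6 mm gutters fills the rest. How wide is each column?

Margins: 5% × 360 = 18 mm each, so content = 360 − 36 = 324 mm.
Subtracting 11 gutters of 6 leaves 258 for 12 columns, so c = 21.5 mm.

21.5 mm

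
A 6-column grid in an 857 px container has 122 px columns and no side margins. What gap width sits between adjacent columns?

25 px

Columns use 732 px, leaving 125 px across 5 gaps = 25 px each.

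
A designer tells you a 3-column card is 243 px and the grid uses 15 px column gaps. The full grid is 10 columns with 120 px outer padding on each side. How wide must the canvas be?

3c + 2·15 = 243 → 3c = 213 → c = 71 px.
Adding margins, columns and gutters: 240 + 710 + 135 = 1085 px.

1085 px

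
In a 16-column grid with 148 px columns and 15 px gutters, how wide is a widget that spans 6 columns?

963 px

6 columns plus 5 gutters: 888 + 75 = 963 px.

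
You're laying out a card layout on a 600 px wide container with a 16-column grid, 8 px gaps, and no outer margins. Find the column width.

30 px

16c + 15·8 = 600 → 16c = 480 → c = 30 px.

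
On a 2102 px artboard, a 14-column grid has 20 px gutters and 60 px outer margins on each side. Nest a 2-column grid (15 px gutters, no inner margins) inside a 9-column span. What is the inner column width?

626 px

Subtract both margins: 2102 − 2·60 = 1982 px.
14c + 13·20 = 1982 → 14c = 1722 → c = 123 px.
9 columns plus 8 gutters: 1107 + 160 = 1267 px.
2 columns + 1 gutter: 2d + 1·15 = 1267.
2d = 1267 − 15 = 1252, so d = 626 px.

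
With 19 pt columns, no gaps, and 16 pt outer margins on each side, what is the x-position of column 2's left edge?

Before column 2: the margin + 1 column + 1 gap.
Offset = 16 + 1·(19 + 0) = 16 + 19 = 35 pt.

35 pt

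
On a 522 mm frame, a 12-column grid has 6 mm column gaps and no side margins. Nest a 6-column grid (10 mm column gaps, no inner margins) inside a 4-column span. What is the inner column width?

20 mm

Subtracting 11 column gaps of 6 leaves 456 for 12 columns, so c = 38 mm.
4-column span = 4·38 + 3·6 = 170 mm.
6d + 5·10 = 170 → 6d = 120 → d = 20 mm.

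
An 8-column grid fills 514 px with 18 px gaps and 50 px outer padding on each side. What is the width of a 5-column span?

Take off 100 px of margins, leaving 414 px.
8c + 7·18 = 414 → 8c = 288 → c = 36 px.
Span of 5: 5·36 + 4·18 = 180 + 72 = 252 px.

252 px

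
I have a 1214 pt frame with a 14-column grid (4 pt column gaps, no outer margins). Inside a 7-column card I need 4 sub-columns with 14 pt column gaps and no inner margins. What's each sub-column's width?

1214 − 13·4 = 1162; ÷14 gives c = 83 pt.
7-column span = 7·83 + 6·4 = 605 pt.
Subtracting 3 column gaps of 14 leaves 563 for 4 columns, so d = 140.75 pt.

140.75 pt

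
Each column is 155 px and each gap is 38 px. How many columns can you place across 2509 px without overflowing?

k columns need k·155 + (k−1)·38 = k·193 − 38.
k·193 − 38 ≤ 2509 → k ≤ 2547 / 193 ≈ 13.20, so k = 13.

13 columns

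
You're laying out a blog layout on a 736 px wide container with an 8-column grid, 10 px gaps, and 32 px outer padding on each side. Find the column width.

75.25 px

Take off 64 px of margins, leaving 672 px.
Subtracting 7 gaps of 10 leaves 602 for 8 columns, so c = 75.25 px.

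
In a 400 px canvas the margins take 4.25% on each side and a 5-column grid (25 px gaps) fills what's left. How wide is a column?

53.2 px

Each margin = 4.25% of 400 = 17 px; content = 400 − 2·17 = 366 px.
366 − 4·25 = 266; ÷5 gives c = 53.2 px.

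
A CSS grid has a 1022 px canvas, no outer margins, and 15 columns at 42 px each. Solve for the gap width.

28 px

Columns use 630 px, leaving 392 px across 14 gaps = 28 px each.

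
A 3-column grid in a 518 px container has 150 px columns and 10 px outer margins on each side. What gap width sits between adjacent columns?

Content width = 518 − 2·10 = 498 px.
3·150 + 2g = 498 → 2g = 48 → g = 24 px.

24 px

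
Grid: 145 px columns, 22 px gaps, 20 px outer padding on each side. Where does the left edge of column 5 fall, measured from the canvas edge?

Before column 5: the margin + 4 columns + 4 gaps.
Offset = 20 + 4·(145 + 22) = 20 + 668 = 688 px.

688 px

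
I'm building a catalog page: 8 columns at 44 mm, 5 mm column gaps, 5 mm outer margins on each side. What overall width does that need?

397 mm

Canvas = 2·5 + 8·44 + 7·5 = 10 + 352 + 35 = 397 mm.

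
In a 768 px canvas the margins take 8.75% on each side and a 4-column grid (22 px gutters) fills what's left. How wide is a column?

768 × (1 − 2·8.75%) = 768 × 82.5% = 633.6 px for the columns.
4 columns + 3 gutters: 4c + 3·22 = 633.6.
4c = 633.6 − 66 = 567.6, so c = 141.9 px.

141.9 px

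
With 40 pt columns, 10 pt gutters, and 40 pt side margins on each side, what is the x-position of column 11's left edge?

540 pt

Before column 11: the margin + 10 columns + 10 gutters.
Offset = 40 + 10·(40 + 10) = 40 + 500 = 540 pt.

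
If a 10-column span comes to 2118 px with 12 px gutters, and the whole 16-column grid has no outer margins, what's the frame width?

3396 px

2118 − 9·12 = 2010; ÷10 gives c = 201 px.
Summing: 3216 + 180 = 3396 px.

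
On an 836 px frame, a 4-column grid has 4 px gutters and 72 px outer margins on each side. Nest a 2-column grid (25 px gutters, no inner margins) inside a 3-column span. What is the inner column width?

246.5 px

Outer content = 836 − 2·72 = 692 px.
Subtracting 3 gutters of 4 leaves 680 for 4 columns, so c = 170 px.
3-column span = 3·170 + 2·4 = 518 px.
Subtracting 1 gutter of 25 leaves 493 for 2 columns, so d = 246.5 px.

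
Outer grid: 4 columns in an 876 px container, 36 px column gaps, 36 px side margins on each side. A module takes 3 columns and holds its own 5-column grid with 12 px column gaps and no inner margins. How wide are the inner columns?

109.2 px

Outer content = 876 − 2·36 = 804 px.
804 − 3·36 = 696; ÷4 gives c = 174 px.
Span of 3: 3·174 + 2·36 = 522 + 72 = 594 px.
5 columns + 4 column gaps: 5d + 4·12 = 594.
5d = 594 − 48 = 546, so d = 109.2 px.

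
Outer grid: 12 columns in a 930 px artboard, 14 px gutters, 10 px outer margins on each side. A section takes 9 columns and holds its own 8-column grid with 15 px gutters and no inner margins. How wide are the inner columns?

71.75 px

Take off 20 px of margins, leaving 910 px.
910 − 11·14 = 756; ÷12 gives c = 63 px.
9-column span = 9·63 + 8·14 = 679 px.
Subtracting 7 gutters of 15 leaves 574 for 8 columns, so d = 71.75 px.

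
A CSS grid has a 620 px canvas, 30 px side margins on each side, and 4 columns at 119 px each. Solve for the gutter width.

28 px

Content width = 620 − 2·30 = 560 px.
Columns use 476 px, leaving 84 px across 3 gutters = 28 px each.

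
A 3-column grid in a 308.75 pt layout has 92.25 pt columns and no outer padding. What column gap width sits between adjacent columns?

Columns use 276.75 pt, leaving 32 pt across 2 column gaps = 16 pt each.

16 pt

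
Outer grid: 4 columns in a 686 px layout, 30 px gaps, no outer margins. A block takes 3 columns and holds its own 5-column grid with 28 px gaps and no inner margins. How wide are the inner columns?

79 px

686 − 3·30 = 596; ÷4 gives c = 149 px.
Span of 3: 3·149 + 2·30 = 447 + 60 = 507 px.
5d + 4·28 = 507 → 5d = 395 → d = 79 px.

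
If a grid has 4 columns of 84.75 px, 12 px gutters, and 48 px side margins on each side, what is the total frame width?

Total width: 2·48 + 4·84.75 + 3·12 = 471 px.

471 px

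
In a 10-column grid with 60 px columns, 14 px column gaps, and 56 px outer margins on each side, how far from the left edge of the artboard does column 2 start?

130 px

Before column 2: the margin + 1 column + 1 column gap.
Offset = 56 + 1·(60 + 14) = 56 + 74 = 130 px.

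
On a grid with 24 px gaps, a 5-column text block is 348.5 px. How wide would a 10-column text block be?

5 columns + 4 gaps: 5c + 4·24 = 348.5.
5c = 348.5 − 96 = 252.5, so c = 50.5 px.
10 columns plus 9 gaps: 505 + 216 = 721 px.

721 px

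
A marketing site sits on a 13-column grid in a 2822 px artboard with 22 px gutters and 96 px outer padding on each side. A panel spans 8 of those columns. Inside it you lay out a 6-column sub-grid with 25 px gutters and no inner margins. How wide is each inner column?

Outer content = 2822 − 2·96 = 2630 px.
13 columns + 12 gutters: 13c + 12·22 = 2630.
13c = 2630 − 264 = 2366, so c = 182 px.
Span of 8: 8·182 + 7·22 = 1456 + 154 = 1610 px.
Subtracting 5 gutters of 25 leaves 1485 for 6 columns, so d = 247.5 px.

247.5 px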